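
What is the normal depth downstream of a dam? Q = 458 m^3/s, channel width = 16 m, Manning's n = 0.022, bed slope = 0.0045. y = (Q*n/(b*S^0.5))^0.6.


y = (458 * 0.022 / (16 * 0.0045^0.5))^0.6 = 3.8330 m


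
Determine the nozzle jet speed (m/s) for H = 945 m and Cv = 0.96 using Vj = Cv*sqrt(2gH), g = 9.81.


Vj = 0.96 * sqrt(2*9.81*945) = 130.7184 m/s


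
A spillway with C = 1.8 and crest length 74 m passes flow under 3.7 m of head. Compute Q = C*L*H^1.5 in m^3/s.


Q = 1.8 * 74 * 3.7^1.5 = 947.9967 m^3/s


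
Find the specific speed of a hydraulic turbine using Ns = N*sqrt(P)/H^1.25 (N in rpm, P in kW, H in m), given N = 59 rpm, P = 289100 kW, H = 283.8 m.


Ns = 59 * 289100^0.5 / 283.8^1.25 = 27.2339


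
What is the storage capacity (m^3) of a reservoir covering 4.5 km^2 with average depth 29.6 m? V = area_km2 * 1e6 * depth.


V = 4.5 * 1e6 * 29.6 = 1.3320e+08 m^3


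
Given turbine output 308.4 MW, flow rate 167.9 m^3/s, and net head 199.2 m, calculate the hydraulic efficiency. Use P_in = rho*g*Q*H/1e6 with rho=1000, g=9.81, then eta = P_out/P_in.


P_in = 1000 * 9.81 * 167.9 * 199.2 / 1e6 = 328.1021 MW
eta = 308.4 / 328.1021 = 0.9400


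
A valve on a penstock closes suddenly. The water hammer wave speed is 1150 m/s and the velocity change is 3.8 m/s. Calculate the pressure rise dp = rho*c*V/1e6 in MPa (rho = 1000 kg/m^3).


dp = 1000 * 1150 * 3.8 / 1e6 = 4.3700 MPa


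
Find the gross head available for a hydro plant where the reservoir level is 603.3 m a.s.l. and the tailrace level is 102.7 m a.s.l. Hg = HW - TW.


Hg = 603.3 - 102.7 = 500.6000 m


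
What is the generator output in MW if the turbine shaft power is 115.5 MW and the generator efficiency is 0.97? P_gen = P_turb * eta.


P_gen = 115.5 * 0.97 = 112.0350 MW


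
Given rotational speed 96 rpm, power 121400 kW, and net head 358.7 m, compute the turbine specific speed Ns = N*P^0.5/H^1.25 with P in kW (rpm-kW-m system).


Ns = 96 * 121400^0.5 / 358.7^1.25 = 21.4272


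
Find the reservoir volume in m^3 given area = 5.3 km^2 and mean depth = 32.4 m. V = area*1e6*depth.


V = 5.3 * 1e6 * 32.4 = 1.7172e+08 m^3


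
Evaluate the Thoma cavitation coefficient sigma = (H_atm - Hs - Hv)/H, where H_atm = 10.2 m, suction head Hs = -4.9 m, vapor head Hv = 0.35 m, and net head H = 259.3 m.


sigma = (10.2 - (-4.9) - 0.35) / 259.3 = 0.0569


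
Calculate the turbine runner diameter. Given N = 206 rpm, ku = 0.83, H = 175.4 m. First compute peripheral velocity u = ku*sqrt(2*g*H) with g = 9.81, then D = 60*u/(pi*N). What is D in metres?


u = 0.83 * sqrt(2*9.81*175.4) = 48.6903 m/s
D = 60 * 48.6903 / (pi * 206) = 4.5142 m


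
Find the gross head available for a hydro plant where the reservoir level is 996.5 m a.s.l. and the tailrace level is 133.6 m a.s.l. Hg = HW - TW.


Hg = 996.5 - 133.6 = 862.9000 m


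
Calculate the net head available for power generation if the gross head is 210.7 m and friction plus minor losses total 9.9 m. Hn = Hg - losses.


Hn = 210.7 - 9.9 = 200.8000 m


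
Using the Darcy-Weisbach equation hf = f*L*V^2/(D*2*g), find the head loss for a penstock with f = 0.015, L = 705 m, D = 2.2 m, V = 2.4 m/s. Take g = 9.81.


hf = 0.015 * 705 * 2.4^2 / (2.2 * 2 * 9.81) = 1.4112 m


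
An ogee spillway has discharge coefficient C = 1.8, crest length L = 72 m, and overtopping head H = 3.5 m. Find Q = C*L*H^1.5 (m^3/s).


Q = 1.8 * 72 * 3.5^1.5 = 848.6079 m^3/s


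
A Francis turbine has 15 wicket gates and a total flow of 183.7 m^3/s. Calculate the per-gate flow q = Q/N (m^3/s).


q = 183.7 / 15 = 12.2467 m^3/s


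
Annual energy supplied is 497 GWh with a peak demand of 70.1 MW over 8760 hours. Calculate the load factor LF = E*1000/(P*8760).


LF = 497 * 1000 / (70.1 * 8760) = 0.8093


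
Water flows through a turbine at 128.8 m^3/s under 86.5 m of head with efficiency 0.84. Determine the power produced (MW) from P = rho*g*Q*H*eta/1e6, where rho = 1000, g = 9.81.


P = 1000 * 9.81 * 128.8 * 86.5 * 0.84 / 1e6 = 91.8079 MW


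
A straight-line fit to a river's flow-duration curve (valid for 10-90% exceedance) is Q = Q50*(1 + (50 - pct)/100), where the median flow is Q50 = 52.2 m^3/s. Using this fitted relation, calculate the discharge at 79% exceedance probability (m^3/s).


Q = 52.2 * (1 + (50 - 79)/100) = 37.0620 m^3/s


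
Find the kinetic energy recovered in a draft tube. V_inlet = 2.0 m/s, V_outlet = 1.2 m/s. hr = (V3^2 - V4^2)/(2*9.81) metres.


hr = (2.0^2 - 1.2^2) / (2*9.81) = 0.1305 m


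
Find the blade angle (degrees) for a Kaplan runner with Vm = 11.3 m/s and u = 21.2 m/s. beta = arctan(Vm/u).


beta = arctan(11.3 / 21.2) = 28.0585 degrees


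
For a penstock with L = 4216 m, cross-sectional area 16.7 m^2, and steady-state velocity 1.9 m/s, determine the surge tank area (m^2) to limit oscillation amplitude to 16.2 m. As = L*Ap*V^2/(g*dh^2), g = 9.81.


As = 4216 * 16.7 * 1.9^2 / (9.81 * 16.2^2) = 98.7246 m^2


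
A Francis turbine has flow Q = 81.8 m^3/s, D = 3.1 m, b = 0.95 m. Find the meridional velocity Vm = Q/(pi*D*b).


Vm = 81.8 / (pi * 3.1 * 0.95) = 8.8413 m/s


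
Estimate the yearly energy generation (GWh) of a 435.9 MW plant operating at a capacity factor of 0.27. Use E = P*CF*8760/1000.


E = 435.9 * 0.27 * 8760 / 1000 = 1030.9907 GWh


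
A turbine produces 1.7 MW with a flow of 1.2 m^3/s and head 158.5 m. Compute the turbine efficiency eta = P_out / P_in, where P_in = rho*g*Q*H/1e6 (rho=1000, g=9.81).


P_in = 1000 * 9.81 * 1.2 * 158.5 / 1e6 = 1.8659 MW
eta = 1.7 / 1.8659 = 0.9111


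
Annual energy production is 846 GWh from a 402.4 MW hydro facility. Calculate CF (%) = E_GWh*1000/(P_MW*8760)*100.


CF = 846 * 1000 / (402.4 * 8760) * 100 = 23.9998 %


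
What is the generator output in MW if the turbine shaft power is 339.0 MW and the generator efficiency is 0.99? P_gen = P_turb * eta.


P_gen = 339.0 * 0.99 = 335.6100 MW


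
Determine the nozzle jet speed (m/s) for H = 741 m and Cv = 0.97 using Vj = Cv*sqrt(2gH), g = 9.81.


Vj = 0.97 * sqrt(2*9.81*741) = 116.9581 m/s


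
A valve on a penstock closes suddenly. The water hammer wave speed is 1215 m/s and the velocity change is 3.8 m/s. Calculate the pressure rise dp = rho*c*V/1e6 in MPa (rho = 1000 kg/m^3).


dp = 1000 * 1215 * 3.8 / 1e6 = 4.6170 MPa


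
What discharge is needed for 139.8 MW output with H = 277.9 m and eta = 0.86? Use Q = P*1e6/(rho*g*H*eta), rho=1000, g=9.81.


Q = 139.8 * 1e6 / (1000 * 9.81 * 277.9 * 0.86) = 59.6281 m^3/s


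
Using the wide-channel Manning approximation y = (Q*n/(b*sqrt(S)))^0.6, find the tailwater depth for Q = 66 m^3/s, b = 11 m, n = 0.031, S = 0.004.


y = (66 * 0.031 / (11 * 0.004^0.5))^0.6 = 1.9102 m


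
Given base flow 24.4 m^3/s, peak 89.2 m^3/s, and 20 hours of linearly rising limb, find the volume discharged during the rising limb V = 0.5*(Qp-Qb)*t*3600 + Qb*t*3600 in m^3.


V = 0.5*(89.2 - 24.4)*20*3600 + 24.4*20*3600 = 4.0896e+06 m^3


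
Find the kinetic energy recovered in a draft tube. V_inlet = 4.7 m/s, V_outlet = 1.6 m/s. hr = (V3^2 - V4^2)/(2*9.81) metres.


hr = (4.7^2 - 1.6^2) / (2*9.81) = 0.9954 m


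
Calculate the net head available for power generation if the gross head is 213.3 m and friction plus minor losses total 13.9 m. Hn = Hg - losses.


Hn = 213.3 - 13.9 = 199.4000 m


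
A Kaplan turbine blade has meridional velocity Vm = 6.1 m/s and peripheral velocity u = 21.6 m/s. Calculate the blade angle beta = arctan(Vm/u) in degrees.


beta = arctan(6.1 / 21.6) = 15.7701 degrees


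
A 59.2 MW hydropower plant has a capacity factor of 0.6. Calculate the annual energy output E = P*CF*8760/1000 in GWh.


E = 59.2 * 0.6 * 8760 / 1000 = 311.1552 GWh


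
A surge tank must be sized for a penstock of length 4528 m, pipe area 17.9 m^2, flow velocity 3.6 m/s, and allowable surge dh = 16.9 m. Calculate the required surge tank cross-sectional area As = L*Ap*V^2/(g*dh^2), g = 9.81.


As = 4528 * 17.9 * 3.6^2 / (9.81 * 16.9^2) = 374.9057 m^2


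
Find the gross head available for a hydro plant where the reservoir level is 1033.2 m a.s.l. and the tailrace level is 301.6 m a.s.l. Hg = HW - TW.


Hg = 1033.2 - 301.6 = 731.6000 m


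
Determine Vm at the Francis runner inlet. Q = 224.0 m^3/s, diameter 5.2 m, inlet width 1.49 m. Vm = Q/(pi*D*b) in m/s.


Vm = 224.0 / (pi * 5.2 * 1.49) = 9.2026 m/s


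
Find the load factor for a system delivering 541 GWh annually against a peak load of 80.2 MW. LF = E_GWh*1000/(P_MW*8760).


LF = 541 * 1000 / (80.2 * 8760) = 0.7700


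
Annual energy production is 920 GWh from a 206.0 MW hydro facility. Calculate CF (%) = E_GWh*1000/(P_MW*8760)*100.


CF = 920 * 1000 / (206.0 * 8760) * 100 = 50.9820 %


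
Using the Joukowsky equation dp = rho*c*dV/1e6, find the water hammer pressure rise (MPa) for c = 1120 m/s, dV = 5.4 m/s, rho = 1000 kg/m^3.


dp = 1000 * 1120 * 5.4 / 1e6 = 6.0480 MPa


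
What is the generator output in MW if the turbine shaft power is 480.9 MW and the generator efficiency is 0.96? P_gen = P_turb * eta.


P_gen = 480.9 * 0.96 = 461.6640 MW


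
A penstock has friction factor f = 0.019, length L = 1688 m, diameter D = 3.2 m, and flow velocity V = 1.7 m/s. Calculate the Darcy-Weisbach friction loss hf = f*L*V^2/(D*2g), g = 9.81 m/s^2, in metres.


hf = 0.019 * 1688 * 1.7^2 / (3.2 * 2 * 9.81) = 1.4763 m


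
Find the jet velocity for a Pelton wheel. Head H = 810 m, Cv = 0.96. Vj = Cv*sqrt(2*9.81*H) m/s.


Vj = 0.96 * sqrt(2*9.81*810) = 121.0217 m/s


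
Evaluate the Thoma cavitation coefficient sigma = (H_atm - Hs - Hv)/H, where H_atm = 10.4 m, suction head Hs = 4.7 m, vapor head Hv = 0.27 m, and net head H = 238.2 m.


sigma = (10.4 - 4.7 - 0.27) / 238.2 = 0.0228


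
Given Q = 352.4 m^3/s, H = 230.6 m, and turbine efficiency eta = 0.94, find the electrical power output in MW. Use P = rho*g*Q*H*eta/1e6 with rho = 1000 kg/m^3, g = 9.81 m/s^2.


P = 1000 * 9.81 * 352.4 * 230.6 * 0.94 / 1e6 = 749.3627 MW


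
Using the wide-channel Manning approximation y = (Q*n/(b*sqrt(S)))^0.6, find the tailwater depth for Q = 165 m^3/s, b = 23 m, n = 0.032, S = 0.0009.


y = (165 * 0.032 / (23 * 0.0009^0.5))^0.6 = 3.3906 m


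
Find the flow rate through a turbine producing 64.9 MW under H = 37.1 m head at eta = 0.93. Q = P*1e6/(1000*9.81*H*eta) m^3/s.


Q = 64.9 * 1e6 / (1000 * 9.81 * 37.1 * 0.93) = 191.7427 m^3/s


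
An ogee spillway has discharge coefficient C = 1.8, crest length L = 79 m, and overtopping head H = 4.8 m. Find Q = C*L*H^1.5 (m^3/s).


Q = 1.8 * 79 * 4.8^1.5 = 1495.4140 m^3/s


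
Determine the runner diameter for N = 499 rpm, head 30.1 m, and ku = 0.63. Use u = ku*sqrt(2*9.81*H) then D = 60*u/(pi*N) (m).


u = 0.63 * sqrt(2*9.81*30.1) = 15.3099 m/s
D = 60 * 15.3099 / (pi * 499) = 0.5860 m


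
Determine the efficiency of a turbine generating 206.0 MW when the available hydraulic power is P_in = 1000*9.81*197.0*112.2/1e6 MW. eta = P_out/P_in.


P_in = 1000 * 9.81 * 197.0 * 112.2 / 1e6 = 216.8344 MW
eta = 206.0 / 216.8344 = 0.9500


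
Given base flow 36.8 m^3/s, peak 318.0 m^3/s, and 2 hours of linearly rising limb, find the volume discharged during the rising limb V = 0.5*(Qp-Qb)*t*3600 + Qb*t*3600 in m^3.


V = 0.5*(318.0 - 36.8)*2*3600 + 36.8*2*3600 = 1.2773e+06 m^3


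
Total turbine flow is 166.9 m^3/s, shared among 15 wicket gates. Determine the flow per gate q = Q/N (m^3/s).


q = 166.9 / 15 = 11.1267 m^3/s


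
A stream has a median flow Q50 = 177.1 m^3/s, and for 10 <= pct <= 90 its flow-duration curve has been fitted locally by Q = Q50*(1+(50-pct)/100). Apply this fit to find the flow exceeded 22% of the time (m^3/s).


Q = 177.1 * (1 + (50 - 22)/100) = 226.6880 m^3/s


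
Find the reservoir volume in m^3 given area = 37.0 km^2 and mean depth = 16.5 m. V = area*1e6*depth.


V = 37.0 * 1e6 * 16.5 = 6.1050e+08 m^3


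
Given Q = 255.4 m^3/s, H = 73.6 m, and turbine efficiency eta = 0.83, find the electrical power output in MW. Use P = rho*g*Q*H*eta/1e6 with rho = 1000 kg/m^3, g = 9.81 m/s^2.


P = 1000 * 9.81 * 255.4 * 73.6 * 0.83 / 1e6 = 153.0544 MW


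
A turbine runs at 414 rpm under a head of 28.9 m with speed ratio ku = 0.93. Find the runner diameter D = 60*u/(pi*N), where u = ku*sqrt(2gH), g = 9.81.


u = 0.93 * sqrt(2*9.81*28.9) = 22.1453 m/s
D = 60 * 22.1453 / (pi * 414) = 1.0216 m


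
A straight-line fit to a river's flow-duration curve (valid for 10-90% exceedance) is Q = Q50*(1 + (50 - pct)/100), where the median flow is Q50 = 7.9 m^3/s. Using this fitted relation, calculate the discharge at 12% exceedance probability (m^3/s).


Q = 7.9 * (1 + (50 - 12)/100) = 10.9020 m^3/s


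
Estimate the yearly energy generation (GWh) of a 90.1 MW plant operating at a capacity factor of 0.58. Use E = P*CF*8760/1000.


E = 90.1 * 0.58 * 8760 / 1000 = 457.7801 GWh


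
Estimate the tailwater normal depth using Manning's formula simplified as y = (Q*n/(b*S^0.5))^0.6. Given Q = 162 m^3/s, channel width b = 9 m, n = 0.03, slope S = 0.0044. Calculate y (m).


y = (162 * 0.03 / (9 * 0.0044^0.5))^0.6 = 3.5188 m


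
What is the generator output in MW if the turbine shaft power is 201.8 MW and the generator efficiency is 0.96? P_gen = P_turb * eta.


P_gen = 201.8 * 0.96 = 193.7280 MW


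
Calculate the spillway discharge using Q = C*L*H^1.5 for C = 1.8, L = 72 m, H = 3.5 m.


Q = 1.8 * 72 * 3.5^1.5 = 848.6079 m^3/s


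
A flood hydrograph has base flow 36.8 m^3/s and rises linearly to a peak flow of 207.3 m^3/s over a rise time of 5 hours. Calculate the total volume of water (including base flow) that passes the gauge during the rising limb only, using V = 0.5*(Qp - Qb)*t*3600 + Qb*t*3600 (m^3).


V = 0.5*(207.3 - 36.8)*5*3600 + 36.8*5*3600 = 2.1969e+06 m^3


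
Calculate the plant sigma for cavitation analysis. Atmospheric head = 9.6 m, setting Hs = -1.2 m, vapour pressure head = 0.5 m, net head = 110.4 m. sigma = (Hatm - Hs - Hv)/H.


sigma = (9.6 - (-1.2) - 0.5) / 110.4 = 0.0933


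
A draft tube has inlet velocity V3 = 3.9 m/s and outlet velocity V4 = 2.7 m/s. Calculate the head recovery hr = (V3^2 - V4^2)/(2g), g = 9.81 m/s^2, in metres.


hr = (3.9^2 - 2.7^2) / (2*9.81) = 0.4037 m


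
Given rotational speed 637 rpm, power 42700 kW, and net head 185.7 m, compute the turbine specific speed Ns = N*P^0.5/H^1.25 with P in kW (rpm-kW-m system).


Ns = 637 * 42700^0.5 / 185.7^1.25 = 192.0165


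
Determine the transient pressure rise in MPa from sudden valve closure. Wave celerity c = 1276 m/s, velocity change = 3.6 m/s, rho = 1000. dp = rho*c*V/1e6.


dp = 1000 * 1276 * 3.6 / 1e6 = 4.5936 MPa


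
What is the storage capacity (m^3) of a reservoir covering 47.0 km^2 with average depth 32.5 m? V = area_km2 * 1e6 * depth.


V = 47.0 * 1e6 * 32.5 = 1.5275e+09 m^3


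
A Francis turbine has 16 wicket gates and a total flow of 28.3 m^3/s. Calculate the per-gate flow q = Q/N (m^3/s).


q = 28.3 / 16 = 1.7688 m^3/s


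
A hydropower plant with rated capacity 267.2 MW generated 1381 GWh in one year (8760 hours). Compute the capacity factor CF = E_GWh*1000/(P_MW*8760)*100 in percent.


CF = 1381 * 1000 / (267.2 * 8760) * 100 = 59.0002 %


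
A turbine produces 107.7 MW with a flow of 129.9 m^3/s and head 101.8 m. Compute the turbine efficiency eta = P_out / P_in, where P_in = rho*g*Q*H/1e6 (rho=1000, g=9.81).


P_in = 1000 * 9.81 * 129.9 * 101.8 / 1e6 = 129.7257 MW
eta = 107.7 / 129.7257 = 0.8302


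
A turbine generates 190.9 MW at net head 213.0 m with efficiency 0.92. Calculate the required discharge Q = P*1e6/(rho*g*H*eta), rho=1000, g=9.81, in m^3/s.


Q = 190.9 * 1e6 / (1000 * 9.81 * 213.0 * 0.92) = 99.3046 m^3/s


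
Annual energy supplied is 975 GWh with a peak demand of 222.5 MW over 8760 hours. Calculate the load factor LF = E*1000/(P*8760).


LF = 975 * 1000 / (222.5 * 8760) = 0.5002


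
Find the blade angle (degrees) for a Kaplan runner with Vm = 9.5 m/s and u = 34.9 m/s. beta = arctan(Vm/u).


beta = arctan(9.5 / 34.9) = 15.2273 degrees


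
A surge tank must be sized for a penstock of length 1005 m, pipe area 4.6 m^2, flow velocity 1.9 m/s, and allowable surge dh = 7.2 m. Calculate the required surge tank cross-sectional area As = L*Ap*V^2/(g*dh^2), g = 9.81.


As = 1005 * 4.6 * 1.9^2 / (9.81 * 7.2^2) = 32.8169 m^2


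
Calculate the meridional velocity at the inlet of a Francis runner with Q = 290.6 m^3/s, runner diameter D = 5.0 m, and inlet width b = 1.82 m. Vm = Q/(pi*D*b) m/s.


Vm = 290.6 / (pi * 5.0 * 1.82) = 10.1649 m/s


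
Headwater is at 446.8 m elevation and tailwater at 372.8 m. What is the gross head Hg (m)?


Hg = 446.8 - 372.8 = 74.0000 m


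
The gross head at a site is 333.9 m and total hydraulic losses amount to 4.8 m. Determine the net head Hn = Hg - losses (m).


Hn = 333.9 - 4.8 = 329.1000 m


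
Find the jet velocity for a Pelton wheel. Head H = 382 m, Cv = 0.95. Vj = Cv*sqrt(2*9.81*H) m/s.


Vj = 0.95 * sqrt(2*9.81*382) = 82.2441 m/s


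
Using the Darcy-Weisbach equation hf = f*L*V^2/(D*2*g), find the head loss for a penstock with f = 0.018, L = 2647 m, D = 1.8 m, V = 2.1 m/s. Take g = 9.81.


hf = 0.018 * 2647 * 2.1^2 / (1.8 * 2 * 9.81) = 5.9497 m


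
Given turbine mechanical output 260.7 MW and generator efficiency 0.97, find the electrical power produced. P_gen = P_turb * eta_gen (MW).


P_gen = 260.7 * 0.97 = 252.8790 MW


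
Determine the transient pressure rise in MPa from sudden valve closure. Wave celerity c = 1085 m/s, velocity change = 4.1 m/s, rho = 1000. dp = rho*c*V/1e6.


dp = 1000 * 1085 * 4.1 / 1e6 = 4.4485 MPa


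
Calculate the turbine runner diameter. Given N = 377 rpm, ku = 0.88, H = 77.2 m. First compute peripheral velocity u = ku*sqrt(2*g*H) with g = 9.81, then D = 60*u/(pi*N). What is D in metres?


u = 0.88 * sqrt(2*9.81*77.2) = 34.2484 m/s
D = 60 * 34.2484 / (pi * 377) = 1.7350 m


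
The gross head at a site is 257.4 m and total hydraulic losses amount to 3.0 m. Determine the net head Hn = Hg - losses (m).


Hn = 257.4 - 3.0 = 254.4000 m


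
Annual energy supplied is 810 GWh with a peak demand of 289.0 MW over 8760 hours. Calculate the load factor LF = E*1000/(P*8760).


LF = 810 * 1000 / (289.0 * 8760) = 0.3200


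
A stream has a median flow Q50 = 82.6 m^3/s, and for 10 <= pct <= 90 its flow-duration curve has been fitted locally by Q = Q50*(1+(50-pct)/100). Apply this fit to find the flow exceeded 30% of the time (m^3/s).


Q = 82.6 * (1 + (50 - 30)/100) = 99.1200 m^3/s


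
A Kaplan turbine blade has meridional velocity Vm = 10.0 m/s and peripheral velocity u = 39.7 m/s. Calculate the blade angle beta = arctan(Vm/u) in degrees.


beta = arctan(10.0 / 39.7) = 14.1381 degrees


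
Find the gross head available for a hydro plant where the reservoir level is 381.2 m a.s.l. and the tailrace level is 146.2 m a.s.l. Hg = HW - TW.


Hg = 381.2 - 146.2 = 235.0000 m


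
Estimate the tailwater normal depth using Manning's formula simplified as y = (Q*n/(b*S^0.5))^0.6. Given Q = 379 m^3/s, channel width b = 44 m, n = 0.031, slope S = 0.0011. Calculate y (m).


y = (379 * 0.031 / (44 * 0.0011^0.5))^0.6 = 3.4955 m


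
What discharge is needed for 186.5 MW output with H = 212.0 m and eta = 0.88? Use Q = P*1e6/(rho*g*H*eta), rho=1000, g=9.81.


Q = 186.5 * 1e6 / (1000 * 9.81 * 212.0 * 0.88) = 101.9040 m^3/s


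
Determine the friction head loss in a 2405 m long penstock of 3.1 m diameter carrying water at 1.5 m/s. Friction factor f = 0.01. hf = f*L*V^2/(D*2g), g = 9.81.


hf = 0.01 * 2405 * 1.5^2 / (3.1 * 2 * 9.81) = 0.8897 m


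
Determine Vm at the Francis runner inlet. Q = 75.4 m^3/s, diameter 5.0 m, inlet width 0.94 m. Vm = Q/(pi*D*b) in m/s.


Vm = 75.4 / (pi * 5.0 * 0.94) = 5.1065 m/s


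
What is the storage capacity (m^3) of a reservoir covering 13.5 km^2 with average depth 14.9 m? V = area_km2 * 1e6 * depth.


V = 13.5 * 1e6 * 14.9 = 2.0115e+08 m^3


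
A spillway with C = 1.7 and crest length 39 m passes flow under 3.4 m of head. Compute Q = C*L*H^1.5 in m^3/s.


Q = 1.7 * 39 * 3.4^1.5 = 415.6539 m^3/s


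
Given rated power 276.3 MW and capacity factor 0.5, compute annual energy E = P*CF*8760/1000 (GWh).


E = 276.3 * 0.5 * 8760 / 1000 = 1210.1940 GWh


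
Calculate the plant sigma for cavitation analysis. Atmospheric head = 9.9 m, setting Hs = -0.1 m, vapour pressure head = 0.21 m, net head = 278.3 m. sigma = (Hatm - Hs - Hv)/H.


sigma = (9.9 - (-0.1) - 0.21) / 278.3 = 0.0352


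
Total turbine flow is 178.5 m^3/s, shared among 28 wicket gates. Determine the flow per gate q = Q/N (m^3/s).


q = 178.5 / 28 = 6.3750 m^3/s


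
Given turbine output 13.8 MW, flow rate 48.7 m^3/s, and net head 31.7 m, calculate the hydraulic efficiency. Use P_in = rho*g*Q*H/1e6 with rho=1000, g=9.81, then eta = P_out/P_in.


P_in = 1000 * 9.81 * 48.7 * 31.7 / 1e6 = 15.1446 MW
eta = 13.8 / 15.1446 = 0.9112


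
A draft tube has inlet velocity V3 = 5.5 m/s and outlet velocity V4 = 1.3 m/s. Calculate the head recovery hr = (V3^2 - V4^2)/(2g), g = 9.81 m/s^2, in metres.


hr = (5.5^2 - 1.3^2) / (2*9.81) = 1.4557 m


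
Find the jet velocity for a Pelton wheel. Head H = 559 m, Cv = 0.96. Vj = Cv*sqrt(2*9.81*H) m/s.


Vj = 0.96 * sqrt(2*9.81*559) = 100.5372 m/s


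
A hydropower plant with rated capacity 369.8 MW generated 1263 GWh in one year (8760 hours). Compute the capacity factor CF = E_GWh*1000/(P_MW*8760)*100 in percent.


CF = 1263 * 1000 / (369.8 * 8760) * 100 = 38.9881 %


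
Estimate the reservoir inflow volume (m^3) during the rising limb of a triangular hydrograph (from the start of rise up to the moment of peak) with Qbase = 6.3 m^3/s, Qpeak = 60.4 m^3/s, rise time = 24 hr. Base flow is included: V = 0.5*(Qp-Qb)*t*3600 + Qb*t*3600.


V = 0.5*(60.4 - 6.3)*24*3600 + 6.3*24*3600 = 2.8814e+06 m^3


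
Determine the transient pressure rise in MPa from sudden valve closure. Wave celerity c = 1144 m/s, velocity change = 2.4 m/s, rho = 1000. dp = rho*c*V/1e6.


dp = 1000 * 1144 * 2.4 / 1e6 = 2.7456 MPa


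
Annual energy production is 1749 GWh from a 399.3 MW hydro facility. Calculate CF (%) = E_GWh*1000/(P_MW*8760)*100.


CF = 1749 * 1000 / (399.3 * 8760) * 100 = 50.0019 %


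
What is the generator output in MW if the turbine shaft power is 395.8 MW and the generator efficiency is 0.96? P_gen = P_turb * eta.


P_gen = 395.8 * 0.96 = 379.9680 MW


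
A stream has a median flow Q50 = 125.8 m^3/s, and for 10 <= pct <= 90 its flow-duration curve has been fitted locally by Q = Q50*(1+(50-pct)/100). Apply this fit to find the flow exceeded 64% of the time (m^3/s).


Q = 125.8 * (1 + (50 - 64)/100) = 108.1880 m^3/s


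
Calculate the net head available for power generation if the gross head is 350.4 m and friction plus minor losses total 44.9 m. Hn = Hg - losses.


Hn = 350.4 - 44.9 = 305.5000 m


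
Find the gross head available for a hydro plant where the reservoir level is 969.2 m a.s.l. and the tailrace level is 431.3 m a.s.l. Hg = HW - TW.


Hg = 969.2 - 431.3 = 537.9000 m


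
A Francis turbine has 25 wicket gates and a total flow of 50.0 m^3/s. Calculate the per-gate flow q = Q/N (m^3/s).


q = 50.0 / 25 = 2.0000 m^3/s


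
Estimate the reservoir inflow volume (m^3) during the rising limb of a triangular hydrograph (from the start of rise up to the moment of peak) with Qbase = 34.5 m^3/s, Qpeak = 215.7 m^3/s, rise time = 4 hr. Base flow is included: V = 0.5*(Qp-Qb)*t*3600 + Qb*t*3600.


V = 0.5*(215.7 - 34.5)*4*3600 + 34.5*4*3600 = 1.8014e+06 m^3


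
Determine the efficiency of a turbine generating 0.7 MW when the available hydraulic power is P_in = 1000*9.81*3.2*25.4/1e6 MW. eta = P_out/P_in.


P_in = 1000 * 9.81 * 3.2 * 25.4 / 1e6 = 0.7974 MW
eta = 0.7 / 0.7974 = 0.8779


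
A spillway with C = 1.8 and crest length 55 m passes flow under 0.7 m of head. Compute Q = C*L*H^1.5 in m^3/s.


Q = 1.8 * 55 * 0.7^1.5 = 57.9805 m^3/s


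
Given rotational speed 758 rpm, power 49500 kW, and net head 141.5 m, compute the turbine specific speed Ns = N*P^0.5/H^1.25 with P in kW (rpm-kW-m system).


Ns = 758 * 49500^0.5 / 141.5^1.25 = 345.5622


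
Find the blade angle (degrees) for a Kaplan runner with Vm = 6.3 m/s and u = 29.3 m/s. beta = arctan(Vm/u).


beta = arctan(6.3 / 29.3) = 12.1348 degrees


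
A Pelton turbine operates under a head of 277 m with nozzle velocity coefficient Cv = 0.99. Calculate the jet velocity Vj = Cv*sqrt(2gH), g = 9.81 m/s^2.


Vj = 0.99 * sqrt(2*9.81*277) = 72.9835 m/s


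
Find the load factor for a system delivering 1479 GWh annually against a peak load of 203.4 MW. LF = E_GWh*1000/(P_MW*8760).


LF = 1479 * 1000 / (203.4 * 8760) = 0.8301


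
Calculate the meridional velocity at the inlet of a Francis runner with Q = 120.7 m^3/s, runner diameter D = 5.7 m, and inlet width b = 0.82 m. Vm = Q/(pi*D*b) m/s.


Vm = 120.7 / (pi * 5.7 * 0.82) = 8.2199 m/s


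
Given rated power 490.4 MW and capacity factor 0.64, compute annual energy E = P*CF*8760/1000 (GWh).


E = 490.4 * 0.64 * 8760 / 1000 = 2749.3786 GWh


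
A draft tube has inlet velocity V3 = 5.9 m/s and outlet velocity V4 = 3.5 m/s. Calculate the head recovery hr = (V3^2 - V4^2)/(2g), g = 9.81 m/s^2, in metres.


hr = (5.9^2 - 3.5^2) / (2*9.81) = 1.1498 m


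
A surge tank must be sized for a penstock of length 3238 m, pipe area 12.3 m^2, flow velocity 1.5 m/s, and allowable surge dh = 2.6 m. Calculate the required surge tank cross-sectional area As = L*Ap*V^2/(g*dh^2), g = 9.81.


As = 3238 * 12.3 * 1.5^2 / (9.81 * 2.6^2) = 1351.2906 m^2


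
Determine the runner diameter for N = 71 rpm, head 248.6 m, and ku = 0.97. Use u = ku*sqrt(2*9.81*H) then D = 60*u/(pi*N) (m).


u = 0.97 * sqrt(2*9.81*248.6) = 67.7441 m/s
D = 60 * 67.7441 / (pi * 71) = 18.2228 m


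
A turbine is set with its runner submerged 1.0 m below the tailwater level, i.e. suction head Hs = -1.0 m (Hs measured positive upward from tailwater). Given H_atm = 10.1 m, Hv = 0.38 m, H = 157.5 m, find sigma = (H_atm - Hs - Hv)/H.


sigma = (10.1 - (-1.0) - 0.38) / 157.5 = 0.0681


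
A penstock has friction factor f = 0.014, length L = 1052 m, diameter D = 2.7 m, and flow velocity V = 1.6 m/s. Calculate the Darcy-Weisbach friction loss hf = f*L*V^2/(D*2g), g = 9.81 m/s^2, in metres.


hf = 0.014 * 1052 * 1.6^2 / (2.7 * 2 * 9.81) = 0.7117 m


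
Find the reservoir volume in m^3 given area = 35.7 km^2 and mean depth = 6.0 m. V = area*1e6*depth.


V = 35.7 * 1e6 * 6.0 = 2.1420e+08 m^3


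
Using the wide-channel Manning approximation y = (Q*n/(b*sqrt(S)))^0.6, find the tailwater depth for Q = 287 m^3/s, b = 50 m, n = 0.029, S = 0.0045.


y = (287 * 0.029 / (50 * 0.0045^0.5))^0.6 = 1.7251 m


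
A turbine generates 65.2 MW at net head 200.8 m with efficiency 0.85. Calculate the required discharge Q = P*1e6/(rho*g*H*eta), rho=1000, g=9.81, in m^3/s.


Q = 65.2 * 1e6 / (1000 * 9.81 * 200.8 * 0.85) = 38.9400 m^3/s


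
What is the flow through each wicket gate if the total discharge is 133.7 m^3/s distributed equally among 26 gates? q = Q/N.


q = 133.7 / 26 = 5.1423 m^3/s


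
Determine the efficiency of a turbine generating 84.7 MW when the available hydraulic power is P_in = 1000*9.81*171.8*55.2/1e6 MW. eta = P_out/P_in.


P_in = 1000 * 9.81 * 171.8 * 55.2 / 1e6 = 93.0318 MW
eta = 84.7 / 93.0318 = 0.9104


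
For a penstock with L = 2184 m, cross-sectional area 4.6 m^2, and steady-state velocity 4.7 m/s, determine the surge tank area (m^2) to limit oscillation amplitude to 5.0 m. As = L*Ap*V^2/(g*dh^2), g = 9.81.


As = 2184 * 4.6 * 4.7^2 / (9.81 * 5.0^2) = 904.8929 m^2


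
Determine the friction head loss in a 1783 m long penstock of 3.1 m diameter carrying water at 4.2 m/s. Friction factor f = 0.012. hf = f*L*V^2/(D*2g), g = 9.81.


hf = 0.012 * 1783 * 4.2^2 / (3.1 * 2 * 9.81) = 6.2054 m


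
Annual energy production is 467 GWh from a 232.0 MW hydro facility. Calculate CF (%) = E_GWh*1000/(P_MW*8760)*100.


CF = 467 * 1000 / (232.0 * 8760) * 100 = 22.9787 %


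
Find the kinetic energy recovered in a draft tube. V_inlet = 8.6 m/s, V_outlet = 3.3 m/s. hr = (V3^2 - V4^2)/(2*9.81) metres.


hr = (8.6^2 - 3.3^2) / (2*9.81) = 3.2146 m


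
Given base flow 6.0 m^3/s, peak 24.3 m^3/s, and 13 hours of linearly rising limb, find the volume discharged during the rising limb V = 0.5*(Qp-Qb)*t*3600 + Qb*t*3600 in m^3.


V = 0.5*(24.3 - 6.0)*13*3600 + 6.0*13*3600 = 709020.0000 m^3


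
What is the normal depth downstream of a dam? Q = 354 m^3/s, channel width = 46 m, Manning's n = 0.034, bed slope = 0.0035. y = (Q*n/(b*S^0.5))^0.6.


y = (354 * 0.034 / (46 * 0.0035^0.5))^0.6 = 2.4401 m


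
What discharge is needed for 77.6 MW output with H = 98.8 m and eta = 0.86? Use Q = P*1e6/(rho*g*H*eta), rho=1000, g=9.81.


Q = 77.6 * 1e6 / (1000 * 9.81 * 98.8 * 0.86) = 93.0973 m^3/s


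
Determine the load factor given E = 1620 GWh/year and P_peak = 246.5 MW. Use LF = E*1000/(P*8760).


LF = 1620 * 1000 / (246.5 * 8760) = 0.7502


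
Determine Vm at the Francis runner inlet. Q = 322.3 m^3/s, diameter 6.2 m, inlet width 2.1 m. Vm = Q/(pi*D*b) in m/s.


Vm = 322.3 / (pi * 6.2 * 2.1) = 7.8795 m/s


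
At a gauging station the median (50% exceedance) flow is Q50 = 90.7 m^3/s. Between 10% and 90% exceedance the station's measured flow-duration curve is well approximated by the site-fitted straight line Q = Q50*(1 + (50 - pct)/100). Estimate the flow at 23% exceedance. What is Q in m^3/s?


Q = 90.7 * (1 + (50 - 23)/100) = 115.1890 m^3/s


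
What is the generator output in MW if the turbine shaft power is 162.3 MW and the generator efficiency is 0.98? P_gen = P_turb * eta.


P_gen = 162.3 * 0.98 = 159.0540 MW


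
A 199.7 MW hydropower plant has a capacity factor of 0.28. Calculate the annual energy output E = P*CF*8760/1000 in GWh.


E = 199.7 * 0.28 * 8760 / 1000 = 489.8242 GWh


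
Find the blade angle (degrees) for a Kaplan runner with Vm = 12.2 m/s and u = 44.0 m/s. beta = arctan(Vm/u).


beta = arctan(12.2 / 44.0) = 15.4972 degrees


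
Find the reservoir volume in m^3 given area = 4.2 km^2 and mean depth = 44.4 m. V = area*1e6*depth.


V = 4.2 * 1e6 * 44.4 = 1.8648e+08 m^3


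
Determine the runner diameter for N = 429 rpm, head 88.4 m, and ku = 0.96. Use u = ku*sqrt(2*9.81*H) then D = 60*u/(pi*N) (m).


u = 0.96 * sqrt(2*9.81*88.4) = 39.9804 m/s
D = 60 * 39.9804 / (pi * 429) = 1.7799 m


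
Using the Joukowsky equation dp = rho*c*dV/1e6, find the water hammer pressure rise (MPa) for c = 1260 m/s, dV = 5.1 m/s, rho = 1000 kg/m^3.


dp = 1000 * 1260 * 5.1 / 1e6 = 6.4260 MPa


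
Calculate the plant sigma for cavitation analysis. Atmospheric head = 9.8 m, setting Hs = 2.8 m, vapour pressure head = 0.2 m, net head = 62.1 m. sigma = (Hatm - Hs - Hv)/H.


sigma = (9.8 - 2.8 - 0.2) / 62.1 = 0.1095


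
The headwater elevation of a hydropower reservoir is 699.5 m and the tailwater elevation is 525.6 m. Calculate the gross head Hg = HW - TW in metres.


Hg = 699.5 - 525.6 = 173.9000 m


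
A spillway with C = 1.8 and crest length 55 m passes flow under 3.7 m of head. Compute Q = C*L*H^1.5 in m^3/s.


Q = 1.8 * 55 * 3.7^1.5 = 704.5921 m^3/s


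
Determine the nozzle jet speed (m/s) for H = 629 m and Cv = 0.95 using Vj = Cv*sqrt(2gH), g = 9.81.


Vj = 0.95 * sqrt(2*9.81*629) = 105.5355 m/s


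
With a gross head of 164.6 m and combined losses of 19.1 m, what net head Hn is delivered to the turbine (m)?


Hn = 164.6 - 19.1 = 145.5000 m


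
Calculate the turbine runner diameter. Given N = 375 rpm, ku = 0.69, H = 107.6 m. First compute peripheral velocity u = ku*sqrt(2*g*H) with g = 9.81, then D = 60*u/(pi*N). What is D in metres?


u = 0.69 * sqrt(2*9.81*107.6) = 31.7033 m/s
D = 60 * 31.7033 / (pi * 375) = 1.6146 m


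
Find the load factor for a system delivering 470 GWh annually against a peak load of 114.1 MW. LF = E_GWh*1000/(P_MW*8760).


LF = 470 * 1000 / (114.1 * 8760) = 0.4702


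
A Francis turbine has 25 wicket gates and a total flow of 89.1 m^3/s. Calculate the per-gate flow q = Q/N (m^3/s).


q = 89.1 / 25 = 3.5640 m^3/s


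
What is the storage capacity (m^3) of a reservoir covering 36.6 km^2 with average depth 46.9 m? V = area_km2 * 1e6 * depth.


V = 36.6 * 1e6 * 46.9 = 1.7165e+09 m^3


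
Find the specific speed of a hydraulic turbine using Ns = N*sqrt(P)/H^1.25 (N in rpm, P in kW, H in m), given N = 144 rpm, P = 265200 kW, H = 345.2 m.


Ns = 144 * 265200^0.5 / 345.2^1.25 = 49.8380


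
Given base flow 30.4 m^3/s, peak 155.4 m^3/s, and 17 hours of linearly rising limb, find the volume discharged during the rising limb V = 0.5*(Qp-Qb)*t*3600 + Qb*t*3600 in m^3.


V = 0.5*(155.4 - 30.4)*17*3600 + 30.4*17*3600 = 5.6855e+06 m^3


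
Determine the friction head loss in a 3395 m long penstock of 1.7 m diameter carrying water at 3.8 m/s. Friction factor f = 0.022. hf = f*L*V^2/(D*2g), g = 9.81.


hf = 0.022 * 3395 * 3.8^2 / (1.7 * 2 * 9.81) = 32.3357 m


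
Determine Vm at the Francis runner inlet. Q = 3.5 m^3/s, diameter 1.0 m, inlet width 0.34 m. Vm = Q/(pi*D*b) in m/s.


Vm = 3.5 / (pi * 1.0 * 0.34) = 3.2767 m/s


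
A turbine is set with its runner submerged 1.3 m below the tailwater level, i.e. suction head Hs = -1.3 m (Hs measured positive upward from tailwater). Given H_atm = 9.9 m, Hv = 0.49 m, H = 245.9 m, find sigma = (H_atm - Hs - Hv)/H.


sigma = (9.9 - (-1.3) - 0.49) / 245.9 = 0.0436


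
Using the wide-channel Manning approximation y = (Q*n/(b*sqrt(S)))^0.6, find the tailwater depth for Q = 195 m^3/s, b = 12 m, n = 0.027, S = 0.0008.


y = (195 * 0.027 / (12 * 0.0008^0.5))^0.6 = 5.1809 m


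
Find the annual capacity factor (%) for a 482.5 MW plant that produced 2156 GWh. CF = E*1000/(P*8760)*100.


CF = 2156 * 1000 / (482.5 * 8760) * 100 = 51.0091 %


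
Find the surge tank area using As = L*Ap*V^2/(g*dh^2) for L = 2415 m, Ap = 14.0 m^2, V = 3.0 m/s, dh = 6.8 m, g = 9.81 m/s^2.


As = 2415 * 14.0 * 3.0^2 / (9.81 * 6.8^2) = 670.8120 m^2


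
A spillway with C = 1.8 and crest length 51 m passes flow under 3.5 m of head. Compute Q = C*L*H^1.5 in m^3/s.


Q = 1.8 * 51 * 3.5^1.5 = 601.0973 m^3/s


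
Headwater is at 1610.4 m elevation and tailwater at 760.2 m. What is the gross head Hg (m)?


Hg = 1610.4 - 760.2 = 850.2000 m


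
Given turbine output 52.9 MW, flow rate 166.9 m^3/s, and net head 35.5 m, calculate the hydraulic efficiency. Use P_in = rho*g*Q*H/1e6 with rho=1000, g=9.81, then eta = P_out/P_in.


P_in = 1000 * 9.81 * 166.9 * 35.5 / 1e6 = 58.1238 MW
eta = 52.9 / 58.1238 = 0.9101


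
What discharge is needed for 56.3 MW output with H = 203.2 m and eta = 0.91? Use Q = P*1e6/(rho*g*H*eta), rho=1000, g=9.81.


Q = 56.3 * 1e6 / (1000 * 9.81 * 203.2 * 0.91) = 31.0366 m^3/s


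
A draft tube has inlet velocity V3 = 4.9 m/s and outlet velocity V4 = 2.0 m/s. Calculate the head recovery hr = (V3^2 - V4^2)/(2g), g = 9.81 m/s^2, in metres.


hr = (4.9^2 - 2.0^2) / (2*9.81) = 1.0199 m


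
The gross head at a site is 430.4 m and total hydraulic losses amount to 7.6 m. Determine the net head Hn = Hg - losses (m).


Hn = 430.4 - 7.6 = 422.8000 m


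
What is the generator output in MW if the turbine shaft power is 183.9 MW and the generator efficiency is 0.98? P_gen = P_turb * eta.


P_gen = 183.9 * 0.98 = 180.2220 MW


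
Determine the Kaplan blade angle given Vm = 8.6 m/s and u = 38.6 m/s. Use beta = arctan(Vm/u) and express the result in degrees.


beta = arctan(8.6 / 38.6) = 12.5602 degrees


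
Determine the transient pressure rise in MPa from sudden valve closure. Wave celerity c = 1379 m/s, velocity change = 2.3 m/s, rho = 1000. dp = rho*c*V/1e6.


dp = 1000 * 1379 * 2.3 / 1e6 = 3.1717 MPa


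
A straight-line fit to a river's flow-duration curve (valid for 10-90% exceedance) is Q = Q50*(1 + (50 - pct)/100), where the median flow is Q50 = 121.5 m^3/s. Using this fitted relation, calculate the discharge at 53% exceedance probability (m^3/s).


Q = 121.5 * (1 + (50 - 53)/100) = 117.8550 m^3/s


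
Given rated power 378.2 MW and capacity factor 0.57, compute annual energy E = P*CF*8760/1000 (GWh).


E = 378.2 * 0.57 * 8760 / 1000 = 1888.4282 GWh


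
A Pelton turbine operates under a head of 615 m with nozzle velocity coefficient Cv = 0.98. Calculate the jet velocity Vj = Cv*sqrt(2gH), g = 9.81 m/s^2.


Vj = 0.98 * sqrt(2*9.81*615) = 107.6498 m/s


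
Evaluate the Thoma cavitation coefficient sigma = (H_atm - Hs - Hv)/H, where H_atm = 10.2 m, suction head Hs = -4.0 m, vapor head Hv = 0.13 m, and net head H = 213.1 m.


sigma = (10.2 - (-4.0) - 0.13) / 213.1 = 0.0660


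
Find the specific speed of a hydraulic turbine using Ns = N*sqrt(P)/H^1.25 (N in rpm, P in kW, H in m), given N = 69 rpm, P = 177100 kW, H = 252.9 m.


Ns = 69 * 177100^0.5 / 252.9^1.25 = 28.7920


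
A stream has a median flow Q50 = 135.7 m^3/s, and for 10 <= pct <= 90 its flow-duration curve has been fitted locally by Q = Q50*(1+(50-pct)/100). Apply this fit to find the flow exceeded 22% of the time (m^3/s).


Q = 135.7 * (1 + (50 - 22)/100) = 173.6960 m^3/s


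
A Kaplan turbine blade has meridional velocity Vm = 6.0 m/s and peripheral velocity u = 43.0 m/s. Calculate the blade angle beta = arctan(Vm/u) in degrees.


beta = arctan(6.0 / 43.0) = 7.9435 degrees


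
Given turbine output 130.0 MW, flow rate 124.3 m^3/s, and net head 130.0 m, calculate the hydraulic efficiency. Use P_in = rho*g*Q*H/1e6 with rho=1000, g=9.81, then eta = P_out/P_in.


P_in = 1000 * 9.81 * 124.3 * 130.0 / 1e6 = 158.5198 MW
eta = 130.0 / 158.5198 = 0.8201


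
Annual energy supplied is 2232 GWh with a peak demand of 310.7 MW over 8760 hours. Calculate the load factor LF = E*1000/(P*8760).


LF = 2232 * 1000 / (310.7 * 8760) = 0.8201


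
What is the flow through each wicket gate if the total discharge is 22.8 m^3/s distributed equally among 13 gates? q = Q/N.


q = 22.8 / 13 = 1.7538 m^3/s


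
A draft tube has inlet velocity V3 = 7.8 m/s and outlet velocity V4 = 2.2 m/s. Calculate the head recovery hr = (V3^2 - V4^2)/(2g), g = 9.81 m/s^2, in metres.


hr = (7.8^2 - 2.2^2) / (2*9.81) = 2.8542 m


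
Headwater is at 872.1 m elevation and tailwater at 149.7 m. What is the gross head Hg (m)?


Hg = 872.1 - 149.7 = 722.4000 m


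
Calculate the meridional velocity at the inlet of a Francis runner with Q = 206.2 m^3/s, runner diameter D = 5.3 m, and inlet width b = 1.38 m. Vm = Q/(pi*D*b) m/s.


Vm = 206.2 / (pi * 5.3 * 1.38) = 8.9740 m/s


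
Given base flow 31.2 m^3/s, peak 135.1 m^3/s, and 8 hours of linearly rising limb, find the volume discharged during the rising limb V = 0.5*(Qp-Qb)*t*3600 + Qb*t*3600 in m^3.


V = 0.5*(135.1 - 31.2)*8*3600 + 31.2*8*3600 = 2.3947e+06 m^3


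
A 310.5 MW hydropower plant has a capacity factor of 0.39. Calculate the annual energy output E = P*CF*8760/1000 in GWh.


E = 310.5 * 0.39 * 8760 / 1000 = 1060.7922 GWh


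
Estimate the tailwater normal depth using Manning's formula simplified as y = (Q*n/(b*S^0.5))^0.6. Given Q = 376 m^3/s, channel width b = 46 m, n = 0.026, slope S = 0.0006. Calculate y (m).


y = (376 * 0.026 / (46 * 0.0006^0.5))^0.6 = 3.6559 m
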